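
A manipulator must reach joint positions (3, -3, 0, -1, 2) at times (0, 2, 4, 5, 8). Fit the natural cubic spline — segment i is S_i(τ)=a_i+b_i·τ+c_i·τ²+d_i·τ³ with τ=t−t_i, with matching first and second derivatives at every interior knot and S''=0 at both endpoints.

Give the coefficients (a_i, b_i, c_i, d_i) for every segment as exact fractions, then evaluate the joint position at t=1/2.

  seg 0: a=3 b=-1543/344 c=0 d=511/1376
  seg 1: a=-3 b=-5/172 c=1533/688 d=-1007/1376
  seg 2: a=0 b=35/344 c=-93/43 d=365/344
  seg 3: a=-1 b=-179/172 c=351/344 d=-39/344
S(1/2) = 8847/11008

Δ: Δ0=-3, Δ1=3/2, Δ2=-1, Δ3=1
row 1: diag=8, rhs=27; c'=1/4, d'=27/8
row 2: denom=6−2·1/4=11/2; d'=(-15−2·27/8)/(11/2)=-87/22
row 3: denom=8−1·2/11=86/11; d'=(12−1·-87/22)/(86/11)=351/172
back: M3=351/172
back: M2=-87/22−2/11·351/172=-186/43
back: M1=27/8−1/4·-186/43=1533/344
M: M0=0, M1=1533/344, M2=-186/43, M3=351/172, M4=0
seg 0: a=3, c=M0/2=0, d=(M1−M0)/(6·2)=511/1376, b=Δ0−h0·(2M0+M1)/6=-1543/344
seg 1: a=-3, c=M1/2=1533/688, d=(M2−M1)/(6·2)=-1007/1376, b=Δ1−h1·(2M1+M2)/6=-5/172
seg 2: a=0, c=M2/2=-93/43, d=(M3−M2)/(6·1)=365/344, b=Δ2−h2·(2M2+M3)/6=35/344
seg 3: a=-1, c=M3/2=351/344, d=(M4−M3)/(6·3)=-39/344, b=Δ3−h3·(2M3+M4)/6=-179/172
t_q=1/2 → seg 0, τ=1/2; S=3+-1543/344·τ+0·τ²+511/1376·τ³=8847/11008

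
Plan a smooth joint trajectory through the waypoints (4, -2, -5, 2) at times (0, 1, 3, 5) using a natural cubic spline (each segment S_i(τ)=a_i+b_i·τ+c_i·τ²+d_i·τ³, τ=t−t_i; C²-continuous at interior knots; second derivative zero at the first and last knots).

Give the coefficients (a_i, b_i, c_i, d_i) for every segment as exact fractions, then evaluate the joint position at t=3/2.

Δ: Δ0=-6, Δ1=-3/2, Δ2=7/2
row 1: diag=6, rhs=27; c'=1/3, d'=9/2
row 2: denom=8−2·1/3=22/3; d'=(30−2·9/2)/(22/3)=63/22
back: M2=63/22
back: M1=9/2−1/3·63/22=39/11
M: M0=0, M1=39/11, M2=63/22, M3=0
seg 0: a=4, c=M0/2=0, d=(M1−M0)/(6·1)=13/22, b=Δ0−h0·(2M0+M1)/6=-145/22
seg 1: a=-2, c=M1/2=39/22, d=(M2−M1)/(6·2)=-5/88, b=Δ1−h1·(2M1+M2)/6=-53/11
seg 2: a=-5, c=M2/2=63/44, d=(M3−M2)/(6·2)=-21/88, b=Δ2−h2·(2M2+M3)/6=35/22
t_q=3/2 → seg 1, τ=1/2; S=-2+-53/11·τ+39/22·τ²+-5/88·τ³=-2797/704

  seg 0: a=4 b=-145/22 c=0 d=13/22
  seg 1: a=-2 b=-53/11 c=39/22 d=-5/88
  seg 2: a=-5 b=35/22 c=63/44 d=-21/88
S(3/2) = -2797/704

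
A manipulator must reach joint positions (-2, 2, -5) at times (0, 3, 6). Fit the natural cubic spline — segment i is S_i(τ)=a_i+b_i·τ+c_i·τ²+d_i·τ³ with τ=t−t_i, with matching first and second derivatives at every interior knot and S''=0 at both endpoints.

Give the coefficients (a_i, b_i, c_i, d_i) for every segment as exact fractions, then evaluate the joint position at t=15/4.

  seg 0: a=-2 b=9/4 c=0 d=-11/108
  seg 1: a=2 b=-1/2 c=-11/12 d=11/108
S(15/4) = 295/256

Δ: Δ0=4/3, Δ1=-7/3
row 1: diag=12, rhs=-22; c'=1/4, d'=-11/6
back: M1=-11/6
M: M0=0, M1=-11/6, M2=0
seg 0: a=-2, c=M0/2=0, d=(M1−M0)/(6·3)=-11/108, b=Δ0−h0·(2M0+M1)/6=9/4
seg 1: a=2, c=M1/2=-11/12, d=(M2−M1)/(6·3)=11/108, b=Δ1−h1·(2M1+M2)/6=-1/2
t_q=15/4 → seg 1, τ=3/4; S=2+-1/2·τ+-11/12·τ²+11/108·τ³=295/256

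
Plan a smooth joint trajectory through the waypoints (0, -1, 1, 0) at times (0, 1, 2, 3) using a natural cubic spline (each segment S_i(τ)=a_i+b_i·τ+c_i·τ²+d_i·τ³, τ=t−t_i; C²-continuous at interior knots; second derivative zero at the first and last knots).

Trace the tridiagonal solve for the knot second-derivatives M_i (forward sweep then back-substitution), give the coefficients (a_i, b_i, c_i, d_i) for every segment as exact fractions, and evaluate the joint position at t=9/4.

Δ: Δ0=-1, Δ1=2, Δ2=-1
row 1: diag=4, rhs=18; c'=1/4, d'=9/2
row 2: denom=4−1·1/4=15/4; d'=(-18−1·9/2)/(15/4)=-6
back: M2=-6
back: M1=9/2−1/4·-6=6
M: M0=0, M1=6, M2=-6, M3=0
seg 0: a=0, c=M0/2=0, d=(M1−M0)/(6·1)=1, b=Δ0−h0·(2M0+M1)/6=-2
seg 1: a=-1, c=M1/2=3, d=(M2−M1)/(6·1)=-2, b=Δ1−h1·(2M1+M2)/6=1
seg 2: a=1, c=M2/2=-3, d=(M3−M2)/(6·1)=1, b=Δ2−h2·(2M2+M3)/6=1
t_q=9/4 → seg 2, τ=1/4; S=1+1·τ+-3·τ²+1·τ³=69/64

  seg 0: a=0 b=-2 c=0 d=1
  seg 1: a=-1 b=1 c=3 d=-2
  seg 2: a=1 b=1 c=-3 d=1
S(9/4) = 69/64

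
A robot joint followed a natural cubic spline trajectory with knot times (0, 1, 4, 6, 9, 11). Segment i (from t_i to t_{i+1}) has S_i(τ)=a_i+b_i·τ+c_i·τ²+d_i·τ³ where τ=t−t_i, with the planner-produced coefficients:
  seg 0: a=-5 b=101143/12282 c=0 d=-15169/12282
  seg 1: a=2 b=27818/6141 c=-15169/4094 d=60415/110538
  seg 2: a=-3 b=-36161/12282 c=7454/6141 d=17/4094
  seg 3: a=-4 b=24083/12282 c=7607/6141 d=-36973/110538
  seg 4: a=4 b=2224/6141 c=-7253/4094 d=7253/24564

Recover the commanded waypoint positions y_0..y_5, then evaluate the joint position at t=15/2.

y_0=-5 y_1=2 y_2=-3 y_3=-4 y_4=4 y_5=0
S(15/2) = 19635/32752

y_0 = S_0(0) = a_0 = -5
y_1 = S_1(0) = a_1 = 2
y_2 = S_2(0) = a_2 = -3
y_3 = S_3(0) = a_3 = -4
y_4 = S_4(0) = a_4 = 4
y_5 = S_4(2) = 0
t_q=15/2 is in segment 3 (τ=3/2); S_3(τ)=19635/32752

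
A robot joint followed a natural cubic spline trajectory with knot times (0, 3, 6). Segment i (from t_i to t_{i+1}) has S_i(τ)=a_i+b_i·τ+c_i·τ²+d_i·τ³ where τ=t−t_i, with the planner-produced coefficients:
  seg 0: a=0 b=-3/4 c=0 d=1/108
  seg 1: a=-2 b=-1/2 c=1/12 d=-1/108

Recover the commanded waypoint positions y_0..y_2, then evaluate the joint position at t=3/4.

y_0=0 y_1=-2 y_2=-3
S(3/4) = -143/256

y_0 = S_0(0) = a_0 = 0
y_1 = S_1(0) = a_1 = -2
y_2 = S_1(3) = -3
t_q=3/4 is in segment 0 (τ=3/4); S_0(τ)=-143/256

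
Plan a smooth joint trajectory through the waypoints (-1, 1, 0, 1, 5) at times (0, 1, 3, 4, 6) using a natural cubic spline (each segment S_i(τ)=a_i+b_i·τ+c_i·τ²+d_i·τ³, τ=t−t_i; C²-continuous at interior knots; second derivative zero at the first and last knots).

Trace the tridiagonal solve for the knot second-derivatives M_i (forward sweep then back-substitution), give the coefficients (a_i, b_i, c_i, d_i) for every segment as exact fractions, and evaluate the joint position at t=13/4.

Δ: Δ0=2, Δ1=-1/2, Δ2=1, Δ3=2
row 1: diag=6, rhs=-15; c'=1/3, d'=-5/2
row 2: denom=6−2·1/3=16/3; d'=(9−2·-5/2)/(16/3)=21/8
row 3: denom=6−1·3/16=93/16; d'=(6−1·21/8)/(93/16)=18/31
back: M3=18/31
back: M2=21/8−3/16·18/31=78/31
back: M1=-5/2−1/3·78/31=-207/62
M: M0=0, M1=-207/62, M2=78/31, M3=18/31, M4=0
seg 0: a=-1, c=M0/2=0, d=(M1−M0)/(6·1)=-69/124, b=Δ0−h0·(2M0+M1)/6=317/124
seg 1: a=1, c=M1/2=-207/124, d=(M2−M1)/(6·2)=121/248, b=Δ1−h1·(2M1+M2)/6=55/62
seg 2: a=0, c=M2/2=39/31, d=(M3−M2)/(6·1)=-10/31, b=Δ2−h2·(2M2+M3)/6=2/31
seg 3: a=1, c=M3/2=9/31, d=(M4−M3)/(6·2)=-3/62, b=Δ3−h3·(2M3+M4)/6=50/31
t_q=13/4 → seg 2, τ=1/4; S=0+2/31·τ+39/31·τ²+-10/31·τ³=89/992

  seg 0: a=-1 b=317/124 c=0 d=-69/124
  seg 1: a=1 b=55/62 c=-207/124 d=121/248
  seg 2: a=0 b=2/31 c=39/31 d=-10/31
  seg 3: a=1 b=50/31 c=9/31 d=-3/62
S(13/4) = 89/992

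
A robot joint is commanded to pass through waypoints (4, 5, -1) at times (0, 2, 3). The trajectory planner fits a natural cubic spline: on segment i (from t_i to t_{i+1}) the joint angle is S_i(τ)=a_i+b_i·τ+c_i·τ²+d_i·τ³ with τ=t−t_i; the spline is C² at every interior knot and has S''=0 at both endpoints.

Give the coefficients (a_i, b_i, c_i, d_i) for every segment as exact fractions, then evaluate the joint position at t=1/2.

  seg 0: a=4 b=8/3 c=0 d=-13/24
  seg 1: a=5 b=-23/6 c=-13/4 d=13/12
S(1/2) = 337/64

Δ: Δ0=1/2, Δ1=-6
row 1: diag=6, rhs=-39; c'=1/6, d'=-13/2
back: M1=-13/2
M: M0=0, M1=-13/2, M2=0
seg 0: a=4, c=M0/2=0, d=(M1−M0)/(6·2)=-13/24, b=Δ0−h0·(2M0+M1)/6=8/3
seg 1: a=5, c=M1/2=-13/4, d=(M2−M1)/(6·1)=13/12, b=Δ1−h1·(2M1+M2)/6=-23/6
t_q=1/2 → seg 0, τ=1/2; S=4+8/3·τ+0·τ²+-13/24·τ³=337/64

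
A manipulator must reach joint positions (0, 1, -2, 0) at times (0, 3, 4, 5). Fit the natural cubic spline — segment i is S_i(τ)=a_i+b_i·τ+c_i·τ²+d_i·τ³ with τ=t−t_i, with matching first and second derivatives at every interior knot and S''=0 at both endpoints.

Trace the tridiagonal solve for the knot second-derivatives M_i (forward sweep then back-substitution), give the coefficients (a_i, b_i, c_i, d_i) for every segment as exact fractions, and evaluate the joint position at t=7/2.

  seg 0: a=0 b=196/93 c=0 d=-55/279
  seg 1: a=1 b=-299/93 c=-55/31 d=185/93
  seg 2: a=-2 b=-74/93 c=130/31 d=-130/93
S(7/2) = -199/248

Δ: Δ0=1/3, Δ1=-3, Δ2=2
row 1: diag=8, rhs=-20; c'=1/8, d'=-5/2
row 2: denom=4−1·1/8=31/8; d'=(30−1·-5/2)/(31/8)=260/31
back: M2=260/31
back: M1=-5/2−1/8·260/31=-110/31
M: M0=0, M1=-110/31, M2=260/31, M3=0
seg 0: a=0, c=M0/2=0, d=(M1−M0)/(6·3)=-55/279, b=Δ0−h0·(2M0+M1)/6=196/93
seg 1: a=1, c=M1/2=-55/31, d=(M2−M1)/(6·1)=185/93, b=Δ1−h1·(2M1+M2)/6=-299/93
seg 2: a=-2, c=M2/2=130/31, d=(M3−M2)/(6·1)=-130/93, b=Δ2−h2·(2M2+M3)/6=-74/93
t_q=7/2 → seg 1, τ=1/2; S=1+-299/93·τ+-55/31·τ²+185/93·τ³=-199/248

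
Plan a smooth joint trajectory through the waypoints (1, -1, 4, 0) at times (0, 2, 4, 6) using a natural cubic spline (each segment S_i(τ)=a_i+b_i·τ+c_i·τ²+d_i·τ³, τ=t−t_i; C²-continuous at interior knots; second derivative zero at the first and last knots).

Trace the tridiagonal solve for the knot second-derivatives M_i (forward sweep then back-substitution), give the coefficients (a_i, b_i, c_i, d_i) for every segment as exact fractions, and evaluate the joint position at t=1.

Δ: Δ0=-1, Δ1=5/2, Δ2=-2
row 1: diag=8, rhs=21; c'=1/4, d'=21/8
row 2: denom=8−2·1/4=15/2; d'=(-27−2·21/8)/(15/2)=-43/10
back: M2=-43/10
back: M1=21/8−1/4·-43/10=37/10
M: M0=0, M1=37/10, M2=-43/10, M3=0
seg 0: a=1, c=M0/2=0, d=(M1−M0)/(6·2)=37/120, b=Δ0−h0·(2M0+M1)/6=-67/30
seg 1: a=-1, c=M1/2=37/20, d=(M2−M1)/(6·2)=-2/3, b=Δ1−h1·(2M1+M2)/6=22/15
seg 2: a=4, c=M2/2=-43/20, d=(M3−M2)/(6·2)=43/120, b=Δ2−h2·(2M2+M3)/6=13/15
t_q=1 → seg 0, τ=1; S=1+-67/30·τ+0·τ²+37/120·τ³=-37/40

  seg 0: a=1 b=-67/30 c=0 d=37/120
  seg 1: a=-1 b=22/15 c=37/20 d=-2/3
  seg 2: a=4 b=13/15 c=-43/20 d=43/120
S(1) = -37/40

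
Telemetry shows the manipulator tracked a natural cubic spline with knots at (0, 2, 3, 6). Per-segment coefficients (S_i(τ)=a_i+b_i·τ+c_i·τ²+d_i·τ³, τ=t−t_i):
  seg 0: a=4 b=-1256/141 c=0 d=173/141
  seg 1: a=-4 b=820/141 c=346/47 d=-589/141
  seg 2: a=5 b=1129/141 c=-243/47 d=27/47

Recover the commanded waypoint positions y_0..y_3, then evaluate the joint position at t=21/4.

y_0 = S_0(0) = a_0 = 4
y_1 = S_1(0) = a_1 = -4
y_2 = S_2(0) = a_2 = 5
y_3 = S_2(3) = -2
t_q=21/4 is in segment 2 (τ=9/4); S_2(τ)=10183/3008

y_0=4 y_1=-4 y_2=5 y_3=-2
S(21/4) = 10183/3008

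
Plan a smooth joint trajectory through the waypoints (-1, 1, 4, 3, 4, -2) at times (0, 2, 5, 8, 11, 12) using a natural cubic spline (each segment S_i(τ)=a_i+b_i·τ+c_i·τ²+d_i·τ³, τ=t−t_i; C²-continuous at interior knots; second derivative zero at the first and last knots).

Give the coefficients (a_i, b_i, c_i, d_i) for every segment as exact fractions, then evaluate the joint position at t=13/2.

Δ: Δ0=1, Δ1=1, Δ2=-1/3, Δ3=1/3, Δ4=-6
row 1: diag=10, rhs=0; c'=3/10, d'=0
row 2: denom=12−3·3/10=111/10; d'=(-8−3·0)/(111/10)=-80/111
row 3: denom=12−3·10/37=414/37; d'=(4−3·-80/111)/(414/37)=38/69
row 4: denom=8−3·37/138=331/46; d'=(-38−3·38/69)/(331/46)=-1824/331
back: M4=-1824/331
back: M3=38/69−37/138·-1824/331=2014/993
back: M2=-80/111−10/37·2014/993=-420/331
back: M1=0−3/10·-420/331=126/331
M: M0=0, M1=126/331, M2=-420/331, M3=2014/993, M4=-1824/331, M5=0
seg 0: a=-1, c=M0/2=0, d=(M1−M0)/(6·2)=21/662, b=Δ0−h0·(2M0+M1)/6=289/331
seg 1: a=1, c=M1/2=63/331, d=(M2−M1)/(6·3)=-91/993, b=Δ1−h1·(2M1+M2)/6=415/331
seg 2: a=4, c=M2/2=-210/331, d=(M3−M2)/(6·3)=1637/8937, b=Δ2−h2·(2M2+M3)/6=-26/331
seg 3: a=3, c=M3/2=1007/993, d=(M4−M3)/(6·3)=-3743/8937, b=Δ3−h3·(2M3+M4)/6=351/331
seg 4: a=4, c=M4/2=-912/331, d=(M5−M4)/(6·1)=304/331, b=Δ4−h4·(2M4+M5)/6=-1378/331
t_q=13/2 → seg 2, τ=3/2; S=4+-26/331·τ+-210/331·τ²+1637/8937·τ³=8137/2648

  seg 0: a=-1 b=289/331 c=0 d=21/662
  seg 1: a=1 b=415/331 c=63/331 d=-91/993
  seg 2: a=4 b=-26/331 c=-210/331 d=1637/8937
  seg 3: a=3 b=351/331 c=1007/993 d=-3743/8937
  seg 4: a=4 b=-1378/331 c=-912/331 d=304/331
S(13/2) = 8137/2648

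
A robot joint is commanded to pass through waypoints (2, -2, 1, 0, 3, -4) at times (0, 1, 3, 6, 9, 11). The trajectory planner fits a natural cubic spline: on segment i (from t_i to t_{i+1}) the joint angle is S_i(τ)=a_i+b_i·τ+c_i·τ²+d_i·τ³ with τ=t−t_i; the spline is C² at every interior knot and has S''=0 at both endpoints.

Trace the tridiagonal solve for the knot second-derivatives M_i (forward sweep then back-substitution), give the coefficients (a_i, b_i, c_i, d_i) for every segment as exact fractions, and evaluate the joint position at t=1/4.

  seg 0: a=2 b=-14441/2838 c=0 d=3089/2838
  seg 1: a=-2 b=-2587/1419 c=3089/946 d=-9103/11352
  seg 2: a=1 b=4585/2838 c=-2925/1892 d=15263/51084
  seg 3: a=0 b=2309/5676 c=1622/1419 d=-16097/51084
  seg 4: a=3 b=-3527/2838 c=-3203/1892 d=3203/11352
S(1/4) = 45099/60544

Δ: Δ0=-4, Δ1=3/2, Δ2=-1/3, Δ3=1, Δ4=-7/2
row 1: diag=6, rhs=33; c'=1/3, d'=11/2
row 2: denom=10−2·1/3=28/3; d'=(-11−2·11/2)/(28/3)=-33/14
row 3: denom=12−3·9/28=309/28; d'=(8−3·-33/14)/(309/28)=422/309
row 4: denom=10−3·28/103=946/103; d'=(-27−3·422/309)/(946/103)=-3203/946
back: M4=-3203/946
back: M3=422/309−28/103·-3203/946=3244/1419
back: M2=-33/14−9/28·3244/1419=-2925/946
back: M1=11/2−1/3·-2925/946=3089/473
M: M0=0, M1=3089/473, M2=-2925/946, M3=3244/1419, M4=-3203/946, M5=0
seg 0: a=2, c=M0/2=0, d=(M1−M0)/(6·1)=3089/2838, b=Δ0−h0·(2M0+M1)/6=-14441/2838
seg 1: a=-2, c=M1/2=3089/946, d=(M2−M1)/(6·2)=-9103/11352, b=Δ1−h1·(2M1+M2)/6=-2587/1419
seg 2: a=1, c=M2/2=-2925/1892, d=(M3−M2)/(6·3)=15263/51084, b=Δ2−h2·(2M2+M3)/6=4585/2838
seg 3: a=0, c=M3/2=1622/1419, d=(M4−M3)/(6·3)=-16097/51084, b=Δ3−h3·(2M3+M4)/6=2309/5676
seg 4: a=3, c=M4/2=-3203/1892, d=(M5−M4)/(6·2)=3203/11352, b=Δ4−h4·(2M4+M5)/6=-3527/2838
t_q=1/4 → seg 0, τ=1/4; S=2+-14441/2838·τ+0·τ²+3089/2838·τ³=45099/60544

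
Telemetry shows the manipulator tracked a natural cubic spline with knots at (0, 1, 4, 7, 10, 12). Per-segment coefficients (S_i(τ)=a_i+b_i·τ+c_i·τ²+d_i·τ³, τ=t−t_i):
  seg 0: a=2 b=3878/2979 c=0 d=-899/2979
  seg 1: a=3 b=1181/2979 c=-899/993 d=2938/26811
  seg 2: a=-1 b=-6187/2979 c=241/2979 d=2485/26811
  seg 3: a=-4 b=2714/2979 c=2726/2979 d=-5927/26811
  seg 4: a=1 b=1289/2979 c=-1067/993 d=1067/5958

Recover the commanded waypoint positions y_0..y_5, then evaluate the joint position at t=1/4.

y_0=2 y_1=3 y_2=-1 y_3=-4 y_4=1 y_5=-1
S(1/4) = 147487/63552

y_0 = S_0(0) = a_0 = 2
y_1 = S_1(0) = a_1 = 3
y_2 = S_2(0) = a_2 = -1
y_3 = S_3(0) = a_3 = -4
y_4 = S_4(0) = a_4 = 1
y_5 = S_4(2) = -1
t_q=1/4 is in segment 0 (τ=1/4); S_0(τ)=147487/63552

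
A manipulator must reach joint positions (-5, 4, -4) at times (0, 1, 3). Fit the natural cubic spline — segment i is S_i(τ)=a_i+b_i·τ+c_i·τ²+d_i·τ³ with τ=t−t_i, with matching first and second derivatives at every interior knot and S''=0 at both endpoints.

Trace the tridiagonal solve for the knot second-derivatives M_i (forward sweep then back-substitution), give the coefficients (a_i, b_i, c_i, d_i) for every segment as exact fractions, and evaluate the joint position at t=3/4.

  seg 0: a=-5 b=67/6 c=0 d=-13/6
  seg 1: a=4 b=14/3 c=-13/2 d=13/12
S(3/4) = 315/128

Δ: Δ0=9, Δ1=-4
row 1: diag=6, rhs=-78; c'=1/3, d'=-13
back: M1=-13
M: M0=0, M1=-13, M2=0
seg 0: a=-5, c=M0/2=0, d=(M1−M0)/(6·1)=-13/6, b=Δ0−h0·(2M0+M1)/6=67/6
seg 1: a=4, c=M1/2=-13/2, d=(M2−M1)/(6·2)=13/12, b=Δ1−h1·(2M1+M2)/6=14/3
t_q=3/4 → seg 0, τ=3/4; S=-5+67/6·τ+0·τ²+-13/6·τ³=315/128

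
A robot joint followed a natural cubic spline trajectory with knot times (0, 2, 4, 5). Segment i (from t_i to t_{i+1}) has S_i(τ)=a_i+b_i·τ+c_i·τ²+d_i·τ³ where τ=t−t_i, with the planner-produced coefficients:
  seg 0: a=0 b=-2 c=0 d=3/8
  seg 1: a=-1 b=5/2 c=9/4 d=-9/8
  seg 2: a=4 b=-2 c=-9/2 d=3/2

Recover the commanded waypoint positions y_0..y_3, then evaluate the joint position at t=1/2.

y_0=0 y_1=-1 y_2=4 y_3=-1
S(1/2) = -61/64

y_0 = S_0(0) = a_0 = 0
y_1 = S_1(0) = a_1 = -1
y_2 = S_2(0) = a_2 = 4
y_3 = S_2(1) = -1
t_q=1/2 is in segment 0 (τ=1/2); S_0(τ)=-61/64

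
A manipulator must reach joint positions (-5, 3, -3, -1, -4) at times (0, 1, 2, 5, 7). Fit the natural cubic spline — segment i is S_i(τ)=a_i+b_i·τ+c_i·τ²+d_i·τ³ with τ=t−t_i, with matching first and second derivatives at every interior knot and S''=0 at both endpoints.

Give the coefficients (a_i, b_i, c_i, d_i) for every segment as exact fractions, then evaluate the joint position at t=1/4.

  seg 0: a=-5 b=19555/1644 c=0 d=-6403/1644
  seg 1: a=3 b=173/822 c=-6403/548 d=8999/1644
  seg 2: a=-3 b=-11075/1644 c=649/137 d=-3731/4932
  seg 3: a=-1 b=1037/822 c=-1135/548 d=1135/3288
S(1/4) = -73201/35072

Δ: Δ0=8, Δ1=-6, Δ2=2/3, Δ3=-3/2
row 1: diag=4, rhs=-84; c'=1/4, d'=-21
row 2: denom=8−1·1/4=31/4; d'=(40−1·-21)/(31/4)=244/31
row 3: denom=10−3·12/31=274/31; d'=(-13−3·244/31)/(274/31)=-1135/274
back: M3=-1135/274
back: M2=244/31−12/31·-1135/274=1298/137
back: M1=-21−1/4·1298/137=-6403/274
M: M0=0, M1=-6403/274, M2=1298/137, M3=-1135/274, M4=0
seg 0: a=-5, c=M0/2=0, d=(M1−M0)/(6·1)=-6403/1644, b=Δ0−h0·(2M0+M1)/6=19555/1644
seg 1: a=3, c=M1/2=-6403/548, d=(M2−M1)/(6·1)=8999/1644, b=Δ1−h1·(2M1+M2)/6=173/822
seg 2: a=-3, c=M2/2=649/137, d=(M3−M2)/(6·3)=-3731/4932, b=Δ2−h2·(2M2+M3)/6=-11075/1644
seg 3: a=-1, c=M3/2=-1135/548, d=(M4−M3)/(6·2)=1135/3288, b=Δ3−h3·(2M3+M4)/6=1037/822
t_q=1/4 → seg 0, τ=1/4; S=-5+19555/1644·τ+0·τ²+-6403/1644·τ³=-73201/35072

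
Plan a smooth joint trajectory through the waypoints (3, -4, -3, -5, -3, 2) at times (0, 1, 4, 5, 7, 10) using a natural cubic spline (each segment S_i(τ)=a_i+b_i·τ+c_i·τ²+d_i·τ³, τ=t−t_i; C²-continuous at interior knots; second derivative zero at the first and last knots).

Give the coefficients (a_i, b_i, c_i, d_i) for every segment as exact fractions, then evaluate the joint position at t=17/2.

  seg 0: a=3 b=-823/100 c=0 d=123/100
  seg 1: a=-4 b=-227/50 c=369/100 d=-1859/2700
  seg 2: a=-3 b=-99/100 c=-188/75 d=449/300
  seg 3: a=-5 b=-227/150 c=119/60 d=-109/300
  seg 4: a=-3 b=103/50 c=-59/300 d=59/2700
S(17/2) = -223/800

Δ: Δ0=-7, Δ1=1/3, Δ2=-2, Δ3=1, Δ4=5/3
row 1: diag=8, rhs=44; c'=3/8, d'=11/2
row 2: denom=8−3·3/8=55/8; d'=(-14−3·11/2)/(55/8)=-244/55
row 3: denom=6−1·8/55=322/55; d'=(18−1·-244/55)/(322/55)=617/161
row 4: denom=10−2·55/161=1500/161; d'=(4−2·617/161)/(1500/161)=-59/150
back: M4=-59/150
back: M3=617/161−55/161·-59/150=119/30
back: M2=-244/55−8/55·119/30=-376/75
back: M1=11/2−3/8·-376/75=369/50
M: M0=0, M1=369/50, M2=-376/75, M3=119/30, M4=-59/150, M5=0
seg 0: a=3, c=M0/2=0, d=(M1−M0)/(6·1)=123/100, b=Δ0−h0·(2M0+M1)/6=-823/100
seg 1: a=-4, c=M1/2=369/100, d=(M2−M1)/(6·3)=-1859/2700, b=Δ1−h1·(2M1+M2)/6=-227/50
seg 2: a=-3, c=M2/2=-188/75, d=(M3−M2)/(6·1)=449/300, b=Δ2−h2·(2M2+M3)/6=-99/100
seg 3: a=-5, c=M3/2=119/60, d=(M4−M3)/(6·2)=-109/300, b=Δ3−h3·(2M3+M4)/6=-227/150
seg 4: a=-3, c=M4/2=-59/300, d=(M5−M4)/(6·3)=59/2700, b=Δ4−h4·(2M4+M5)/6=103/50
t_q=17/2 → seg 4, τ=3/2; S=-3+103/50·τ+-59/300·τ²+59/2700·τ³=-223/800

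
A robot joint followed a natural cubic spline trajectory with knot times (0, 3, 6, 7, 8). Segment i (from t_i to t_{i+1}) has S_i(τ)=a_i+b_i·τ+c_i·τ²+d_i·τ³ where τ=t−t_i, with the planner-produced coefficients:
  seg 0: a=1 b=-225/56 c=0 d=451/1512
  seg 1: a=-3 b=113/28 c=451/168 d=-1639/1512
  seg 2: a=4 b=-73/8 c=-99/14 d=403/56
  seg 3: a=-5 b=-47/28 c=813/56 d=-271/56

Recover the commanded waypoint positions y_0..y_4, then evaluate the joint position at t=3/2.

y_0=1 y_1=-3 y_2=4 y_3=-5 y_4=3
S(3/2) = -1801/448

y_0 = S_0(0) = a_0 = 1
y_1 = S_1(0) = a_1 = -3
y_2 = S_2(0) = a_2 = 4
y_3 = S_3(0) = a_3 = -5
y_4 = S_3(1) = 3
t_q=3/2 is in segment 0 (τ=3/2); S_0(τ)=-1801/448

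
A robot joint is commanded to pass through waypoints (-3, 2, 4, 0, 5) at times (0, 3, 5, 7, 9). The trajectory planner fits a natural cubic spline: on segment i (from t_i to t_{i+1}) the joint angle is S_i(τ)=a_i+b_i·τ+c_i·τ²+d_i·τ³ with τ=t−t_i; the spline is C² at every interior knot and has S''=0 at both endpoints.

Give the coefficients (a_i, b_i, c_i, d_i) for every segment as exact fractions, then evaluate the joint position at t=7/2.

Δ: Δ0=5/3, Δ1=1, Δ2=-2, Δ3=5/2
row 1: diag=10, rhs=-4; c'=1/5, d'=-2/5
row 2: denom=8−2·1/5=38/5; d'=(-18−2·-2/5)/(38/5)=-43/19
row 3: denom=8−2·5/19=142/19; d'=(27−2·-43/19)/(142/19)=599/142
back: M3=599/142
back: M2=-43/19−5/19·599/142=-479/142
back: M1=-2/5−1/5·-479/142=39/142
M: M0=0, M1=39/142, M2=-479/142, M3=599/142, M4=0
seg 0: a=-3, c=M0/2=0, d=(M1−M0)/(6·3)=13/852, b=Δ0−h0·(2M0+M1)/6=1303/852
seg 1: a=2, c=M1/2=39/284, d=(M2−M1)/(6·2)=-259/852, b=Δ1−h1·(2M1+M2)/6=827/426
seg 2: a=4, c=M2/2=-479/284, d=(M3−M2)/(6·2)=539/852, b=Δ2−h2·(2M2+M3)/6=-493/426
seg 3: a=0, c=M3/2=599/284, d=(M4−M3)/(6·2)=-599/1704, b=Δ3−h3·(2M3+M4)/6=-133/426
t_q=7/2 → seg 1, τ=1/2; S=2+827/426·τ+39/284·τ²+-259/852·τ³=6741/2272

  seg 0: a=-3 b=1303/852 c=0 d=13/852
  seg 1: a=2 b=827/426 c=39/284 d=-259/852
  seg 2: a=4 b=-493/426 c=-479/284 d=539/852
  seg 3: a=0 b=-133/426 c=599/284 d=-599/1704
S(7/2) = 6741/2272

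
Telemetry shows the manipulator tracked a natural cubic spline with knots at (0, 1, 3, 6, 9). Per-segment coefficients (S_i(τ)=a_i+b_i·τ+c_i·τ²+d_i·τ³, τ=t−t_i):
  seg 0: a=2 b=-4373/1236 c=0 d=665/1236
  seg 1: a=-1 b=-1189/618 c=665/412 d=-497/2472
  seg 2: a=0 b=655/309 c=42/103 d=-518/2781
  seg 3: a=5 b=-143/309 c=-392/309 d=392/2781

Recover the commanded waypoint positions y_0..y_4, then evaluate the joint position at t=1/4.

y_0=2 y_1=-1 y_2=0 y_3=5 y_4=-4
S(1/4) = 29635/26368

y_0 = S_0(0) = a_0 = 2
y_1 = S_1(0) = a_1 = -1
y_2 = S_2(0) = a_2 = 0
y_3 = S_3(0) = a_3 = 5
y_4 = S_3(3) = -4
t_q=1/4 is in segment 0 (τ=1/4); S_0(τ)=29635/26368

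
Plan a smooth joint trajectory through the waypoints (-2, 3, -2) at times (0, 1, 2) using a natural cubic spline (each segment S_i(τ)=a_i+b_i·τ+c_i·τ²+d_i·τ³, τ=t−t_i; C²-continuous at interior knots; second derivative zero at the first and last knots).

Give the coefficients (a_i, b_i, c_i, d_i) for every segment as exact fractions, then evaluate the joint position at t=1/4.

Δ: Δ0=5, Δ1=-5
row 1: diag=4, rhs=-60; c'=1/4, d'=-15
back: M1=-15
M: M0=0, M1=-15, M2=0
seg 0: a=-2, c=M0/2=0, d=(M1−M0)/(6·1)=-5/2, b=Δ0−h0·(2M0+M1)/6=15/2
seg 1: a=3, c=M1/2=-15/2, d=(M2−M1)/(6·1)=5/2, b=Δ1−h1·(2M1+M2)/6=0
t_q=1/4 → seg 0, τ=1/4; S=-2+15/2·τ+0·τ²+-5/2·τ³=-21/128

  seg 0: a=-2 b=15/2 c=0 d=-5/2
  seg 1: a=3 b=0 c=-15/2 d=5/2
S(1/4) = -21/128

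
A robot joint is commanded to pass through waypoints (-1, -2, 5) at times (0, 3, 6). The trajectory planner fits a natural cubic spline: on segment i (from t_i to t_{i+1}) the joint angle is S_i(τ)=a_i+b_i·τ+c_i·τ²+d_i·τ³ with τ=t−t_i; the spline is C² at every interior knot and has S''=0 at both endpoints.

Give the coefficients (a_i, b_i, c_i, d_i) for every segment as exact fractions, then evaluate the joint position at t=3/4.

  seg 0: a=-1 b=-1 c=0 d=2/27
  seg 1: a=-2 b=1 c=2/3 d=-2/27
S(3/4) = -55/32

Δ: Δ0=-1/3, Δ1=7/3
row 1: diag=12, rhs=16; c'=1/4, d'=4/3
back: M1=4/3
M: M0=0, M1=4/3, M2=0
seg 0: a=-1, c=M0/2=0, d=(M1−M0)/(6·3)=2/27, b=Δ0−h0·(2M0+M1)/6=-1
seg 1: a=-2, c=M1/2=2/3, d=(M2−M1)/(6·3)=-2/27, b=Δ1−h1·(2M1+M2)/6=1
t_q=3/4 → seg 0, τ=3/4; S=-1+-1·τ+0·τ²+2/27·τ³=-55/32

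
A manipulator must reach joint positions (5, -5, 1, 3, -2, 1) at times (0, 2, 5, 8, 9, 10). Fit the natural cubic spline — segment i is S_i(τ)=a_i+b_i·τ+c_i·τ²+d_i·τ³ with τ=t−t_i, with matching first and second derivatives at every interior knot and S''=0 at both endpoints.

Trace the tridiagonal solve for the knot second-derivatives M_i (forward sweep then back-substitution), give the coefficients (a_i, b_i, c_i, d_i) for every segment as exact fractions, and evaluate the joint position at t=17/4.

Δ: Δ0=-5, Δ1=2, Δ2=2/3, Δ3=-5, Δ4=3
row 1: diag=10, rhs=42; c'=3/10, d'=21/5
row 2: denom=12−3·3/10=111/10; d'=(-8−3·21/5)/(111/10)=-206/111
row 3: denom=8−3·10/37=266/37; d'=(-34−3·-206/111)/(266/37)=-526/133
row 4: denom=4−1·37/266=1027/266; d'=(48−1·-526/133)/(1027/266)=13820/1027
back: M4=13820/1027
back: M3=-526/133−37/266·13820/1027=-5984/1027
back: M2=-206/111−10/37·-5984/1027=-866/3081
back: M1=21/5−3/10·-866/3081=4400/1027
M: M0=0, M1=4400/1027, M2=-866/3081, M3=-5984/1027, M4=13820/1027, M5=0
seg 0: a=5, c=M0/2=0, d=(M1−M0)/(6·2)=1100/3081, b=Δ0−h0·(2M0+M1)/6=-19805/3081
seg 1: a=-5, c=M1/2=2200/1027, d=(M2−M1)/(6·3)=-541/2133, b=Δ1−h1·(2M1+M2)/6=-6605/3081
seg 2: a=1, c=M2/2=-433/3081, d=(M3−M2)/(6·3)=-8543/27729, b=Δ2−h2·(2M2+M3)/6=11896/3081
seg 3: a=3, c=M3/2=-2992/1027, d=(M4−M3)/(6·1)=9902/3081, b=Δ3−h3·(2M3+M4)/6=-16331/3081
seg 4: a=-2, c=M4/2=6910/1027, d=(M5−M4)/(6·1)=-6910/3081, b=Δ4−h4·(2M4+M5)/6=-4577/3081
t_q=17/4 → seg 1, τ=9/4; S=-5+-6605/3081·τ+2200/1027·τ²+-541/2133·τ³=-122771/65728

  seg 0: a=5 b=-19805/3081 c=0 d=1100/3081
  seg 1: a=-5 b=-6605/3081 c=2200/1027 d=-541/2133
  seg 2: a=1 b=11896/3081 c=-433/3081 d=-8543/27729
  seg 3: a=3 b=-16331/3081 c=-2992/1027 d=9902/3081
  seg 4: a=-2 b=-4577/3081 c=6910/1027 d=-6910/3081
S(17/4) = -122771/65728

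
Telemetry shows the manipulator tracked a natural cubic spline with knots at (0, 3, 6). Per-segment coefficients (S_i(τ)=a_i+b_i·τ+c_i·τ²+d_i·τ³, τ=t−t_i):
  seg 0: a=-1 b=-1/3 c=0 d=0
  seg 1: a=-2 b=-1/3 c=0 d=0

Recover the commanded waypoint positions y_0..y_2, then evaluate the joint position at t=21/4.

y_0=-1 y_1=-2 y_2=-3
S(21/4) = -11/4

y_0 = S_0(0) = a_0 = -1
y_1 = S_1(0) = a_1 = -2
y_2 = S_1(3) = -3
t_q=21/4 is in segment 1 (τ=9/4); S_1(τ)=-11/4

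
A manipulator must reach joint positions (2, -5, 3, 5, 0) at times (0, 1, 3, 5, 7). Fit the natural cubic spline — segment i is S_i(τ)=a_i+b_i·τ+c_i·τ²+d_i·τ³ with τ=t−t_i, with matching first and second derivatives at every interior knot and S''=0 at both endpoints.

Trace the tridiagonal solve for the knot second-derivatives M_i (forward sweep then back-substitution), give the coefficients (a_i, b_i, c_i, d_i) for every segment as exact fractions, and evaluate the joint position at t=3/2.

  seg 0: a=2 b=-1495/164 c=0 d=347/164
  seg 1: a=-5 b=-227/82 c=1041/164 d=-243/164
  seg 2: a=3 b=397/82 c=-417/164 d=51/164
  seg 3: a=5 b=-131/82 c=-111/164 d=37/328
S(3/2) = -6537/1312

Δ: Δ0=-7, Δ1=4, Δ2=1, Δ3=-5/2
row 1: diag=6, rhs=66; c'=1/3, d'=11
row 2: denom=8−2·1/3=22/3; d'=(-18−2·11)/(22/3)=-60/11
row 3: denom=8−2·3/11=82/11; d'=(-21−2·-60/11)/(82/11)=-111/82
back: M3=-111/82
back: M2=-60/11−3/11·-111/82=-417/82
back: M1=11−1/3·-417/82=1041/82
M: M0=0, M1=1041/82, M2=-417/82, M3=-111/82, M4=0
seg 0: a=2, c=M0/2=0, d=(M1−M0)/(6·1)=347/164, b=Δ0−h0·(2M0+M1)/6=-1495/164
seg 1: a=-5, c=M1/2=1041/164, d=(M2−M1)/(6·2)=-243/164, b=Δ1−h1·(2M1+M2)/6=-227/82
seg 2: a=3, c=M2/2=-417/164, d=(M3−M2)/(6·2)=51/164, b=Δ2−h2·(2M2+M3)/6=397/82
seg 3: a=5, c=M3/2=-111/164, d=(M4−M3)/(6·2)=37/328, b=Δ3−h3·(2M3+M4)/6=-131/82
t_q=3/2 → seg 1, τ=1/2; S=-5+-227/82·τ+1041/164·τ²+-243/164·τ³=-6537/1312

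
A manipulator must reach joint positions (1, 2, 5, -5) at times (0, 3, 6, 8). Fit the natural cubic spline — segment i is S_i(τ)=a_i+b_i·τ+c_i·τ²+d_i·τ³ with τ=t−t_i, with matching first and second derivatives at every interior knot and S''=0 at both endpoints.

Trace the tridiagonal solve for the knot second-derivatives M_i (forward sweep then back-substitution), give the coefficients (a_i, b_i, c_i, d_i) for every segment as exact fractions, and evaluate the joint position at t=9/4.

Δ: Δ0=1/3, Δ1=1, Δ2=-5
row 1: diag=12, rhs=4; c'=1/4, d'=1/3
row 2: denom=10−3·1/4=37/4; d'=(-36−3·1/3)/(37/4)=-4
back: M2=-4
back: M1=1/3−1/4·-4=4/3
M: M0=0, M1=4/3, M2=-4, M3=0
seg 0: a=1, c=M0/2=0, d=(M1−M0)/(6·3)=2/27, b=Δ0−h0·(2M0+M1)/6=-1/3
seg 1: a=2, c=M1/2=2/3, d=(M2−M1)/(6·3)=-8/27, b=Δ1−h1·(2M1+M2)/6=5/3
seg 2: a=5, c=M2/2=-2, d=(M3−M2)/(6·2)=1/3, b=Δ2−h2·(2M2+M3)/6=-7/3
t_q=9/4 → seg 0, τ=9/4; S=1+-1/3·τ+0·τ²+2/27·τ³=35/32

  seg 0: a=1 b=-1/3 c=0 d=2/27
  seg 1: a=2 b=5/3 c=2/3 d=-8/27
  seg 2: a=5 b=-7/3 c=-2 d=1/3
S(9/4) = 35/32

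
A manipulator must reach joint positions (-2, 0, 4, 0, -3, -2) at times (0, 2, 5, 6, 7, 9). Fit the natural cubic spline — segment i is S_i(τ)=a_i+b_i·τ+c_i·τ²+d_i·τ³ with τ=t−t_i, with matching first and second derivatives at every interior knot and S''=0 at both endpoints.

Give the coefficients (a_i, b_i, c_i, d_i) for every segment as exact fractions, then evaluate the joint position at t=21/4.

  seg 0: a=-2 b=2110/4719 c=0 d=2609/18876
  seg 1: a=0 b=9937/4719 c=2609/3146 d=-263/726
  seg 2: a=4 b=-25477/9438 c=-3824/1573 d=10669/9438
  seg 3: a=0 b=-1789/429 c=3021/3146 d=1981/9438
  seg 4: a=-3 b=-15289/9438 c=2501/1573 d=-2501/9438
S(21/4) = 642463/201344

Δ: Δ0=1, Δ1=4/3, Δ2=-4, Δ3=-3, Δ4=1/2
row 1: diag=10, rhs=2; c'=3/10, d'=1/5
row 2: denom=8−3·3/10=71/10; d'=(-32−3·1/5)/(71/10)=-326/71
row 3: denom=4−1·10/71=274/71; d'=(6−1·-326/71)/(274/71)=376/137
row 4: denom=6−1·71/274=1573/274; d'=(21−1·376/137)/(1573/274)=5002/1573
back: M4=5002/1573
back: M3=376/137−71/274·5002/1573=3021/1573
back: M2=-326/71−10/71·3021/1573=-7648/1573
back: M1=1/5−3/10·-7648/1573=2609/1573
M: M0=0, M1=2609/1573, M2=-7648/1573, M3=3021/1573, M4=5002/1573, M5=0
seg 0: a=-2, c=M0/2=0, d=(M1−M0)/(6·2)=2609/18876, b=Δ0−h0·(2M0+M1)/6=2110/4719
seg 1: a=0, c=M1/2=2609/3146, d=(M2−M1)/(6·3)=-263/726, b=Δ1−h1·(2M1+M2)/6=9937/4719
seg 2: a=4, c=M2/2=-3824/1573, d=(M3−M2)/(6·1)=10669/9438, b=Δ2−h2·(2M2+M3)/6=-25477/9438
seg 3: a=0, c=M3/2=3021/3146, d=(M4−M3)/(6·1)=1981/9438, b=Δ3−h3·(2M3+M4)/6=-1789/429
seg 4: a=-3, c=M4/2=2501/1573, d=(M5−M4)/(6·2)=-2501/9438, b=Δ4−h4·(2M4+M5)/6=-15289/9438
t_q=21/4 → seg 2, τ=1/4; S=4+-25477/9438·τ+-3824/1573·τ²+10669/9438·τ³=642463/201344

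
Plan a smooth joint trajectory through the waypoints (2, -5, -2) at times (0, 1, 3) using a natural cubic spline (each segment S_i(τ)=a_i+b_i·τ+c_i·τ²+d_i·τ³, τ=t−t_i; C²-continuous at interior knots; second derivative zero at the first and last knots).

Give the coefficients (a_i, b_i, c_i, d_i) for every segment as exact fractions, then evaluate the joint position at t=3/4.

  seg 0: a=2 b=-101/12 c=0 d=17/12
  seg 1: a=-5 b=-25/6 c=17/4 d=-17/24
S(3/4) = -951/256

Δ: Δ0=-7, Δ1=3/2
row 1: diag=6, rhs=51; c'=1/3, d'=17/2
back: M1=17/2
M: M0=0, M1=17/2, M2=0
seg 0: a=2, c=M0/2=0, d=(M1−M0)/(6·1)=17/12, b=Δ0−h0·(2M0+M1)/6=-101/12
seg 1: a=-5, c=M1/2=17/4, d=(M2−M1)/(6·2)=-17/24, b=Δ1−h1·(2M1+M2)/6=-25/6
t_q=3/4 → seg 0, τ=3/4; S=2+-101/12·τ+0·τ²+17/12·τ³=-951/256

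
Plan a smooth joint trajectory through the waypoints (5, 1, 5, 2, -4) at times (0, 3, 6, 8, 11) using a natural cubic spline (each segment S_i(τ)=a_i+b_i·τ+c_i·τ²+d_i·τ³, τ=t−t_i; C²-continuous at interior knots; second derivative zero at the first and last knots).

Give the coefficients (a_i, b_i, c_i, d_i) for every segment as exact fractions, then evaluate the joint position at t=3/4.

Δ: Δ0=-4/3, Δ1=4/3, Δ2=-3/2, Δ3=-2
row 1: diag=12, rhs=16; c'=1/4, d'=4/3
row 2: denom=10−3·1/4=37/4; d'=(-17−3·4/3)/(37/4)=-84/37
row 3: denom=10−2·8/37=354/37; d'=(-3−2·-84/37)/(354/37)=19/118
back: M3=19/118
back: M2=-84/37−8/37·19/118=-136/59
back: M1=4/3−1/4·-136/59=338/177
M: M0=0, M1=338/177, M2=-136/59, M3=19/118, M4=0
seg 0: a=5, c=M0/2=0, d=(M1−M0)/(6·3)=169/1593, b=Δ0−h0·(2M0+M1)/6=-135/59
seg 1: a=1, c=M1/2=169/177, d=(M2−M1)/(6·3)=-373/1593, b=Δ1−h1·(2M1+M2)/6=34/59
seg 2: a=5, c=M2/2=-68/59, d=(M3−M2)/(6·2)=97/472, b=Δ2−h2·(2M2+M3)/6=-1/59
seg 3: a=2, c=M3/2=19/236, d=(M4−M3)/(6·3)=-19/2124, b=Δ3−h3·(2M3+M4)/6=-255/118
t_q=3/4 → seg 0, τ=3/4; S=5+-135/59·τ+0·τ²+169/1593·τ³=12569/3776

  seg 0: a=5 b=-135/59 c=0 d=169/1593
  seg 1: a=1 b=34/59 c=169/177 d=-373/1593
  seg 2: a=5 b=-1/59 c=-68/59 d=97/472
  seg 3: a=2 b=-255/118 c=19/236 d=-19/2124
S(3/4) = 12569/3776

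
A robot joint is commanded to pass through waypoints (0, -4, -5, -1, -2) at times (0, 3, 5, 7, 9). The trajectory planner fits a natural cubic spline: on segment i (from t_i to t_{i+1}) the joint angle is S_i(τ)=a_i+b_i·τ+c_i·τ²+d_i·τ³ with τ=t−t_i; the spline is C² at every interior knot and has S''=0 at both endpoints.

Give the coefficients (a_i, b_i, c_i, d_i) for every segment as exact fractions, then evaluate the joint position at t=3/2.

  seg 0: a=0 b=-4/3 c=0 d=0
  seg 1: a=-4 b=-4/3 c=0 d=5/24
  seg 2: a=-5 b=7/6 c=5/4 d=-5/12
  seg 3: a=-1 b=7/6 c=-5/4 d=5/24
S(3/2) = -2

Δ: Δ0=-4/3, Δ1=-1/2, Δ2=2, Δ3=-1/2
row 1: diag=10, rhs=5; c'=1/5, d'=1/2
row 2: denom=8−2·1/5=38/5; d'=(15−2·1/2)/(38/5)=35/19
row 3: denom=8−2·5/19=142/19; d'=(-15−2·35/19)/(142/19)=-5/2
back: M3=-5/2
back: M2=35/19−5/19·-5/2=5/2
back: M1=1/2−1/5·5/2=0
M: M0=0, M1=0, M2=5/2, M3=-5/2, M4=0
seg 0: a=0, c=M0/2=0, d=(M1−M0)/(6·3)=0, b=Δ0−h0·(2M0+M1)/6=-4/3
seg 1: a=-4, c=M1/2=0, d=(M2−M1)/(6·2)=5/24, b=Δ1−h1·(2M1+M2)/6=-4/3
seg 2: a=-5, c=M2/2=5/4, d=(M3−M2)/(6·2)=-5/12, b=Δ2−h2·(2M2+M3)/6=7/6
seg 3: a=-1, c=M3/2=-5/4, d=(M4−M3)/(6·2)=5/24, b=Δ3−h3·(2M3+M4)/6=7/6
t_q=3/2 → seg 0, τ=3/2; S=0+-4/3·τ+0·τ²+0·τ³=-2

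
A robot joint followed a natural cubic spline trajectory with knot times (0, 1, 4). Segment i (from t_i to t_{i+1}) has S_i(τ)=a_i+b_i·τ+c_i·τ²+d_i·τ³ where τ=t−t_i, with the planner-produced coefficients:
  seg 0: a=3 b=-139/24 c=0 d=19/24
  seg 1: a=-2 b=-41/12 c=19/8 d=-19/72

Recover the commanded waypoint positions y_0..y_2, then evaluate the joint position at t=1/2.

y_0 = S_0(0) = a_0 = 3
y_1 = S_1(0) = a_1 = -2
y_2 = S_1(3) = 2
t_q=1/2 is in segment 0 (τ=1/2); S_0(τ)=13/64

y_0=3 y_1=-2 y_2=2
S(1/2) = 13/64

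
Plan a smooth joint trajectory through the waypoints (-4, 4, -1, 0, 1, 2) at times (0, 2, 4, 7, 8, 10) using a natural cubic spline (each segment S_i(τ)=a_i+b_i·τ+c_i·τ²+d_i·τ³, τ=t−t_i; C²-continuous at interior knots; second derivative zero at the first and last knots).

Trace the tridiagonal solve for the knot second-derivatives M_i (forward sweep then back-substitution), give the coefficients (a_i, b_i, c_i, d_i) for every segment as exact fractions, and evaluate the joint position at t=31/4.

  seg 0: a=-4 b=2767/471 c=0 d=-883/1884
  seg 1: a=4 b=118/471 c=-883/314 d=2707/3768
  seg 2: a=-1 b=-2239/942 c=941/628 d=-1121/5652
  seg 3: a=0 b=2371/1884 c=-45/157 d=53/1884
  seg 4: a=1 b=725/942 c=-127/628 d=127/3768
S(31/4) = 31933/40192

Δ: Δ0=4, Δ1=-5/2, Δ2=1/3, Δ3=1, Δ4=1/2
row 1: diag=8, rhs=-39; c'=1/4, d'=-39/8
row 2: denom=10−2·1/4=19/2; d'=(17−2·-39/8)/(19/2)=107/38
row 3: denom=8−3·6/19=134/19; d'=(4−3·107/38)/(134/19)=-169/268
row 4: denom=6−1·19/134=785/134; d'=(-3−1·-169/268)/(785/134)=-127/314
back: M4=-127/314
back: M3=-169/268−19/134·-127/314=-90/157
back: M2=107/38−6/19·-90/157=941/314
back: M1=-39/8−1/4·941/314=-883/157
M: M0=0, M1=-883/157, M2=941/314, M3=-90/157, M4=-127/314, M5=0
seg 0: a=-4, c=M0/2=0, d=(M1−M0)/(6·2)=-883/1884, b=Δ0−h0·(2M0+M1)/6=2767/471
seg 1: a=4, c=M1/2=-883/314, d=(M2−M1)/(6·2)=2707/3768, b=Δ1−h1·(2M1+M2)/6=118/471
seg 2: a=-1, c=M2/2=941/628, d=(M3−M2)/(6·3)=-1121/5652, b=Δ2−h2·(2M2+M3)/6=-2239/942
seg 3: a=0, c=M3/2=-45/157, d=(M4−M3)/(6·1)=53/1884, b=Δ3−h3·(2M3+M4)/6=2371/1884
seg 4: a=1, c=M4/2=-127/628, d=(M5−M4)/(6·2)=127/3768, b=Δ4−h4·(2M4+M5)/6=725/942
t_q=31/4 → seg 3, τ=3/4; S=0+2371/1884·τ+-45/157·τ²+53/1884·τ³=31933/40192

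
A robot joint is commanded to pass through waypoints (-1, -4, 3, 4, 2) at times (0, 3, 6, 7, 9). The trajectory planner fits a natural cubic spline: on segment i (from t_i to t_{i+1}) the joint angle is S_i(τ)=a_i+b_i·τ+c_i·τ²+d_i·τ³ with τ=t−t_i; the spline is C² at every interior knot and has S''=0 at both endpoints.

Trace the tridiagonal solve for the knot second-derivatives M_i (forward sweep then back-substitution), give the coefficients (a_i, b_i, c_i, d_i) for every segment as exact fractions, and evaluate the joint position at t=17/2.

  seg 0: a=-1 b=-517/255 c=0 d=262/2295
  seg 1: a=-4 b=269/255 c=262/255 d=-92/459
  seg 2: a=3 b=461/255 c=-66/85 d=-8/255
  seg 3: a=4 b=41/255 c=-74/85 d=37/255
S(17/2) = 377/136

Δ: Δ0=-1, Δ1=7/3, Δ2=1, Δ3=-1
row 1: diag=12, rhs=20; c'=1/4, d'=5/3
row 2: denom=8−3·1/4=29/4; d'=(-8−3·5/3)/(29/4)=-52/29
row 3: denom=6−1·4/29=170/29; d'=(-12−1·-52/29)/(170/29)=-148/85
back: M3=-148/85
back: M2=-52/29−4/29·-148/85=-132/85
back: M1=5/3−1/4·-132/85=524/255
M: M0=0, M1=524/255, M2=-132/85, M3=-148/85, M4=0
seg 0: a=-1, c=M0/2=0, d=(M1−M0)/(6·3)=262/2295, b=Δ0−h0·(2M0+M1)/6=-517/255
seg 1: a=-4, c=M1/2=262/255, d=(M2−M1)/(6·3)=-92/459, b=Δ1−h1·(2M1+M2)/6=269/255
seg 2: a=3, c=M2/2=-66/85, d=(M3−M2)/(6·1)=-8/255, b=Δ2−h2·(2M2+M3)/6=461/255
seg 3: a=4, c=M3/2=-74/85, d=(M4−M3)/(6·2)=37/255, b=Δ3−h3·(2M3+M4)/6=41/255
t_q=17/2 → seg 3, τ=3/2; S=4+41/255·τ+-74/85·τ²+37/255·τ³=377/136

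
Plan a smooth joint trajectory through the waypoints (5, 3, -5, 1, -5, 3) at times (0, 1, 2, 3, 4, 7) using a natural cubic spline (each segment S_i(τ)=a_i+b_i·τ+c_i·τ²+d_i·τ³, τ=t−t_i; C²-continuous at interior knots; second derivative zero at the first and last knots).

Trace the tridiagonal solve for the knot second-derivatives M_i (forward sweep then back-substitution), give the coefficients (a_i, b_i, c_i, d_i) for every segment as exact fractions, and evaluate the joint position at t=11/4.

Δ: Δ0=-2, Δ1=-8, Δ2=6, Δ3=-6, Δ4=8/3
row 1: diag=4, rhs=-36; c'=1/4, d'=-9
row 2: denom=4−1·1/4=15/4; d'=(84−1·-9)/(15/4)=124/5
row 3: denom=4−1·4/15=56/15; d'=(-72−1·124/5)/(56/15)=-363/14
row 4: denom=8−1·15/56=433/56; d'=(52−1·-363/14)/(433/56)=4364/433
back: M4=4364/433
back: M3=-363/14−15/56·4364/433=-12396/433
back: M2=124/5−4/15·-12396/433=14044/433
back: M1=-9−1/4·14044/433=-7408/433
M: M0=0, M1=-7408/433, M2=14044/433, M3=-12396/433, M4=4364/433, M5=0
seg 0: a=5, c=M0/2=0, d=(M1−M0)/(6·1)=-3704/1299, b=Δ0−h0·(2M0+M1)/6=1106/1299
seg 1: a=3, c=M1/2=-3704/433, d=(M2−M1)/(6·1)=10726/1299, b=Δ1−h1·(2M1+M2)/6=-10006/1299
seg 2: a=-5, c=M2/2=7022/433, d=(M3−M2)/(6·1)=-13220/1299, b=Δ2−h2·(2M2+M3)/6=-52/1299
seg 3: a=1, c=M3/2=-6198/433, d=(M4−M3)/(6·1)=8380/1299, b=Δ3−h3·(2M3+M4)/6=2420/1299
seg 4: a=-5, c=M4/2=2182/433, d=(M5−M4)/(6·3)=-2182/3897, b=Δ4−h4·(2M4+M5)/6=-9628/1299
t_q=11/4 → seg 2, τ=3/4; S=-5+-52/1299·τ+7022/433·τ²+-13220/1299·τ³=-1395/6928

  seg 0: a=5 b=1106/1299 c=0 d=-3704/1299
  seg 1: a=3 b=-10006/1299 c=-3704/433 d=10726/1299
  seg 2: a=-5 b=-52/1299 c=7022/433 d=-13220/1299
  seg 3: a=1 b=2420/1299 c=-6198/433 d=8380/1299
  seg 4: a=-5 b=-9628/1299 c=2182/433 d=-2182/3897
S(11/4) = -1395/6928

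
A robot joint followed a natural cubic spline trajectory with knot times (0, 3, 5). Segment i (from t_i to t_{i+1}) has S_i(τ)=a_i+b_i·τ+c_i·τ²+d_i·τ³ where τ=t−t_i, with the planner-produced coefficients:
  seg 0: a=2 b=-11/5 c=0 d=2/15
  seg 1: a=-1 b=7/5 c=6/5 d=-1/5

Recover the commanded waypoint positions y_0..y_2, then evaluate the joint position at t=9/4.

y_0=2 y_1=-1 y_2=5
S(9/4) = -229/160

y_0 = S_0(0) = a_0 = 2
y_1 = S_1(0) = a_1 = -1
y_2 = S_1(2) = 5
t_q=9/4 is in segment 0 (τ=9/4); S_0(τ)=-229/160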